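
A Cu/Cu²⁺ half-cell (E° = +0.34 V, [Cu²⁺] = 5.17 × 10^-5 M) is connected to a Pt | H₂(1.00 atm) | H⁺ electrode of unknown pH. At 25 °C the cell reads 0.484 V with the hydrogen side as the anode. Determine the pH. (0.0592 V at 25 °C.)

E°_cell = 0.34 V and n = 2.
log Q = n(E° − E)/0.0592 = 2×(0.34 − 0.484)/0.0592 = -4.865.
With Q = [H⁺]^2 / ([Cu²⁺]·P(H₂)), solving for [H⁺] gives log[H⁺] = -4.576, so pH = 4.58.

pH = 4.58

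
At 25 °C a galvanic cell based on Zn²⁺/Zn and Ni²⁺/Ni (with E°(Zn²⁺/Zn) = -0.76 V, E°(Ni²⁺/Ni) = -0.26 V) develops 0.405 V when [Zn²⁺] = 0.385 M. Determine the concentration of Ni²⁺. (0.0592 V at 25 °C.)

From the Nernst equation, log Q = n(E° − E)/0.0592 = 2(0.50 − 0.405)/0.0592 = 3.209, so Q = 1620.
With Q = [Zn²⁺]/[Ni²⁺] and the known concentrations, [Ni²⁺] in the denominator gives [Ni²⁺] = 2.4 × 10^-4 M.

2.4 × 10^-4 M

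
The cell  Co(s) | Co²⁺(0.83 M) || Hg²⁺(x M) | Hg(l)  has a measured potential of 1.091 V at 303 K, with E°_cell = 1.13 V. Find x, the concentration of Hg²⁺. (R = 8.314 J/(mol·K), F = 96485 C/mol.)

0.042 M

From the Nernst equation, ln Q = nF(E° − E)/RT = 2×96485×(1.13 − 1.091)/(8.314×303) = 2.987, so Q = 19.8.
With Q = [Co²⁺]/[Hg²⁺] and the known concentrations, [Hg²⁺] in the denominator gives [Hg²⁺] = 0.042 M.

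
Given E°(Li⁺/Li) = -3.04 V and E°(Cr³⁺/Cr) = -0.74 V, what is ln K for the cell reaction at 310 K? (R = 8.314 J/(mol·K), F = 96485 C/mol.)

E°_cell = -0.74 − (-3.04) = 2.30 V, with n = 3 electrons transferred.
At equilibrium E = 0, so the Nernst equation gives ln K = nFE°/RT = (3)(96485)(2.30)/((8.314)(310)) = 258.31.

ln K = 258.3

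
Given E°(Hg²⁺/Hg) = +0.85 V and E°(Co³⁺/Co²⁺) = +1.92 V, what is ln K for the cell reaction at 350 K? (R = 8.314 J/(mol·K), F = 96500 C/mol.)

ln K = 71.0

E°_cell = +1.92 − (+0.85) = 1.07 V, with n = 2 electrons transferred.
At equilibrium E = 0, so the Nernst equation gives ln K = nFE°/RT = (2)(96500)(1.07)/((8.314)(350)) = 70.97.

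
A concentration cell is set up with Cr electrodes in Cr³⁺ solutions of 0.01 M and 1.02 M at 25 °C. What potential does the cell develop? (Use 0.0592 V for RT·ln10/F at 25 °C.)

0.040 V

Both half-cells are Cr³⁺/Cr, so E°_cell = 0. The concentrated side is the cathode; the cell reaction moves Cr³⁺ from high to low concentration with n = 3.
Q = [Cr³⁺]_dilute/[Cr³⁺]_conc = 0.01/1.02 = 0.00980.
E = 0 − (0.0592/3) log Q = −(0.0592/3)(-2.009) = 0.0396 V.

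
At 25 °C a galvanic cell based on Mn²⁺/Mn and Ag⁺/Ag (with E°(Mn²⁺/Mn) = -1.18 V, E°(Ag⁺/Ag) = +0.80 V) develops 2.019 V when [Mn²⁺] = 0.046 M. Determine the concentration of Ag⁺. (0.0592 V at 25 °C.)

0.98 M

From the Nernst equation, log Q = n(E° − E)/0.0592 = 2(1.98 − 2.019)/0.0592 = -1.318, so Q = 0.0481.
With Q = [Mn²⁺]/[Ag⁺]^2 and the known concentrations, [Ag⁺]^2 in the denominator gives [Ag⁺] = 0.98 M.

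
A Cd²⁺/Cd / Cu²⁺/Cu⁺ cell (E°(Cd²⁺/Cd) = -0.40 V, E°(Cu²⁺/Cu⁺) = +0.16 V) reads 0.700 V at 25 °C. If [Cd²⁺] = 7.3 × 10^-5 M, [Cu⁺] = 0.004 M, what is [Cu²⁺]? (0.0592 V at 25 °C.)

From the Nernst equation, log Q = n(E° − E)/0.0592 = 2(0.56 − 0.700)/0.0592 = -4.730, so Q = 1.86 × 10^-5.
With Q = [Cd²⁺]·[Cu⁺]^2/[Cu²⁺]^2 and the known concentrations, [Cu²⁺]^2 in the denominator gives [Cu²⁺] = 0.0079 M.

0.0079 M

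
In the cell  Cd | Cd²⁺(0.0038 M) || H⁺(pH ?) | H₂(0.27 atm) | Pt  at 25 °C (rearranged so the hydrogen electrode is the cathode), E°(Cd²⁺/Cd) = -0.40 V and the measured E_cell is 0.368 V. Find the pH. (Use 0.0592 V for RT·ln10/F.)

pH = 2.03

E°_cell = 0.40 V and n = 2.
log Q = n(E° − E)/0.0592 = 2×(0.40 − 0.368)/0.0592 = 1.081.
With Q = [Cd²⁺]·P(H₂) / [H⁺]^2, solving for [H⁺] gives log[H⁺] = -2.035, so pH = 2.03.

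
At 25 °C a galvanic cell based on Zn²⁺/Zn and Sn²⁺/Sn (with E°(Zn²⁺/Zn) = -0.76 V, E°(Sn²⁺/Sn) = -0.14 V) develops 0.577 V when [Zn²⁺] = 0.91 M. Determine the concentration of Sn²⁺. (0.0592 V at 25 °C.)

0.032 M

From the Nernst equation, log Q = n(E° − E)/0.0592 = 2(0.62 − 0.577)/0.0592 = 1.453, so Q = 28.4.
With Q = [Zn²⁺]/[Sn²⁺] and the known concentrations, [Sn²⁺] in the denominator gives [Sn²⁺] = 0.032 M.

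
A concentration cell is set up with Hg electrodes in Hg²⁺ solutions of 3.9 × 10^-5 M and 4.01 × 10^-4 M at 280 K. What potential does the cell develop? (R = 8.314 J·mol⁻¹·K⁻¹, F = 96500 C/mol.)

0.028 V

Both half-cells are Hg²⁺/Hg, so E°_cell = 0. The concentrated side is the cathode; the cell reaction moves Hg²⁺ from high to low concentration with n = 2.
Q = [Hg²⁺]_dilute/[Hg²⁺]_conc = 3.9 × 10^-5/4.01 × 10^-4 = 0.0973.
E = 0 − (RT/nF) ln Q = −((8.314×280)/(2×96500))(-2.330) = 0.0281 V.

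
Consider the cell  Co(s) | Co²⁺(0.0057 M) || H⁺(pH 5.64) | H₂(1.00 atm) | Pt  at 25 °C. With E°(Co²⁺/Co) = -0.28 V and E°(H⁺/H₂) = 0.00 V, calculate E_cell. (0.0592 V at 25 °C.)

The hydrogen couple is the cathode, so E°_cell = 0.28 V; n = 2.
[H⁺] = 10^(−5.64) = 2.3 × 10^-6 M, and Q = [Co²⁺]·P(H₂) / [H⁺]^2 = 1.09 × 10^9.
E = E° − (0.0592/2) log Q = 0.28 − (0.0592/2)(9.036) = 0.013 V.

0.013 V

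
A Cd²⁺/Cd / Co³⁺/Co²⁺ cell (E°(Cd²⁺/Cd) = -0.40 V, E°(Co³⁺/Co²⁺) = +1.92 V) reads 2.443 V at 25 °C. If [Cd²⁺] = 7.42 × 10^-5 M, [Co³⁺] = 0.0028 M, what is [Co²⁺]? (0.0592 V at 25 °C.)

From the Nernst equation, log Q = n(E° − E)/0.0592 = 2(2.32 − 2.443)/0.0592 = -4.155, so Q = 6.99 × 10^-5.
With Q = [Cd²⁺]·[Co²⁺]^2/[Co³⁺]^2 and the known concentrations, [Co²⁺]^2 in the numerator gives [Co²⁺] = 0.0027 M.

0.0027 M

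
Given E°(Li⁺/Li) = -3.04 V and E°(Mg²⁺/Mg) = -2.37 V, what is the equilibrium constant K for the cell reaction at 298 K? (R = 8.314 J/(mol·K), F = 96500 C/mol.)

E°_cell = -2.37 − (-3.04) = 0.67 V, with n = 2 electrons transferred.
At equilibrium E = 0, so the Nernst equation gives ln K = nFE°/RT = (2)(96500)(0.67)/((8.314)(298)) = 52.19.
K = e^52.19 = 4.6 × 10^22.

4.6 × 10^22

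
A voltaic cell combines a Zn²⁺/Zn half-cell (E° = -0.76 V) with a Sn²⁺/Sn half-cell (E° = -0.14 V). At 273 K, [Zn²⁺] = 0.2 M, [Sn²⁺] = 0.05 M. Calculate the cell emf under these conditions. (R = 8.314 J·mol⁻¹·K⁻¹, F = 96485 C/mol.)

The Sn²⁺/Sn couple has the higher reduction potential and acts as the cathode, so E°_cell = -0.14 − (-0.76) = 0.62 V.
Balancing electrons gives n = 2; the reaction quotient is Q = [Zn²⁺]/[Sn²⁺] = 4.00.
E = E° − (RT/nF) ln Q = 0.62 − (8.314×273)/(2×96485) × (1.386) = 0.620 − 0.016 = 0.604 V.

0.604 V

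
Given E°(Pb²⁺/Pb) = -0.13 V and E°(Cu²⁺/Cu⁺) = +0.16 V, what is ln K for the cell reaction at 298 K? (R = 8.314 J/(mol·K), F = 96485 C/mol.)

E°_cell = +0.16 − (-0.13) = 0.29 V, with n = 2 electrons transferred.
At equilibrium E = 0, so the Nernst equation gives ln K = nFE°/RT = (2)(96485)(0.29)/((8.314)(298)) = 22.59.

ln K = 22.6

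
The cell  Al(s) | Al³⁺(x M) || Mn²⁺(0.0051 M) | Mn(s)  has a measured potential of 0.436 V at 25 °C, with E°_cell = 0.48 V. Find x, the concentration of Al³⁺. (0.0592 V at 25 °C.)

0.062 M

From the Nernst equation, log Q = n(E° − E)/0.0592 = 6(0.48 − 0.436)/0.0592 = 4.459, so Q = 2.88 × 10^4.
With Q = [Al³⁺]^2/[Mn²⁺]^3 and the known concentrations, [Al³⁺]^2 in the numerator gives [Al³⁺] = 0.062 M.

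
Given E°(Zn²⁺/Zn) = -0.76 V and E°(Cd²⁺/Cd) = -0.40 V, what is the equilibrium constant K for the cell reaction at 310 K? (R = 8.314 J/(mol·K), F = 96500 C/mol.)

5.1 × 10^11

E°_cell = -0.40 − (-0.76) = 0.36 V, with n = 2 electrons transferred.
At equilibrium E = 0, so the Nernst equation gives ln K = nFE°/RT = (2)(96500)(0.36)/((8.314)(310)) = 26.96.
K = e^26.96 = 5.1 × 10^11.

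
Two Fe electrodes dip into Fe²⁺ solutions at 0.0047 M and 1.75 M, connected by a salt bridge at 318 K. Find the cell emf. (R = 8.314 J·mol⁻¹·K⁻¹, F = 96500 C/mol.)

0.081 V

Both half-cells are Fe²⁺/Fe, so E°_cell = 0. The concentrated side is the cathode; the cell reaction moves Fe²⁺ from high to low concentration with n = 2.
Q = [Fe²⁺]_dilute/[Fe²⁺]_conc = 0.0047/1.75 = 0.00269.
E = 0 − (RT/nF) ln Q = −((8.314×318)/(2×96500))(-5.920) = 0.0811 V.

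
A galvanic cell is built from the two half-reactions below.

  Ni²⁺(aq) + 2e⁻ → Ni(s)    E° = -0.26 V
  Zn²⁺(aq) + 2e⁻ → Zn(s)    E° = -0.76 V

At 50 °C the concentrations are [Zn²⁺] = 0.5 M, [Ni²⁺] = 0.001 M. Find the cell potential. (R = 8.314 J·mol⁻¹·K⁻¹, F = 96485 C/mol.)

0.414 V

The Ni²⁺/Ni couple has the higher reduction potential and acts as the cathode, so E°_cell = -0.26 − (-0.76) = 0.50 V.
Balancing electrons gives n = 2; the reaction quotient is Q = [Zn²⁺]/[Ni²⁺] = 500.
E = E° − (RT/nF) ln Q = 0.50 − (8.314×323)/(2×96485) × (6.215) = 0.500 − 0.086 = 0.414 V.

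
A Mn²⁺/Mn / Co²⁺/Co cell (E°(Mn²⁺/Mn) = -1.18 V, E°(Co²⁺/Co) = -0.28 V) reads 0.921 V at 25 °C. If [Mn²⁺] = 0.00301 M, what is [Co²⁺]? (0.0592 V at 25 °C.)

0.015 M

From the Nernst equation, log Q = n(E° − E)/0.0592 = 2(0.90 − 0.921)/0.0592 = -0.709, so Q = 0.195.
With Q = [Mn²⁺]/[Co²⁺] and the known concentrations, [Co²⁺] in the denominator gives [Co²⁺] = 0.015 M.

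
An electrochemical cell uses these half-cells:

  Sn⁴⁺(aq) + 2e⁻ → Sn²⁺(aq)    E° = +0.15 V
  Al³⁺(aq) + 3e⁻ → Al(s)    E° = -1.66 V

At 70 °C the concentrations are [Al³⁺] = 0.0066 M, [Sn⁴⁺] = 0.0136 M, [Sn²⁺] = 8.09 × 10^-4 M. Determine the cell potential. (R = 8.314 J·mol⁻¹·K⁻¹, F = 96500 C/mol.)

1.90 V

The Sn⁴⁺/Sn²⁺ couple has the higher reduction potential and acts as the cathode, so E°_cell = +0.15 − (-1.66) = 1.81 V.
Balancing electrons gives n = 6; the reaction quotient is Q = [Al³⁺]^2·[Sn²⁺]^3/[Sn⁴⁺]^3 = 9.17 × 10^-9.
E = E° − (RT/nF) ln Q = 1.81 − (8.314×343)/(6×96500) × (-18.507) = 1.810 + 0.091 = 1.901 V.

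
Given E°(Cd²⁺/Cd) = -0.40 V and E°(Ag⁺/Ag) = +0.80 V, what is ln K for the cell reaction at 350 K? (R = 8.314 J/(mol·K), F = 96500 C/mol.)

ln K = 79.6

E°_cell = +0.80 − (-0.40) = 1.20 V, with n = 2 electrons transferred.
At equilibrium E = 0, so the Nernst equation gives ln K = nFE°/RT = (2)(96500)(1.20)/((8.314)(350)) = 79.59.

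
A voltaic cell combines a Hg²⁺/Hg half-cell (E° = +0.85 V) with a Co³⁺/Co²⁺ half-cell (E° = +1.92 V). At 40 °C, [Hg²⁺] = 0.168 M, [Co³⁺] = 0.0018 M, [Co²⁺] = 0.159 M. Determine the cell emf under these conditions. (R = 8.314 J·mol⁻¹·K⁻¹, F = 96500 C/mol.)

The Co³⁺/Co²⁺ couple has the higher reduction potential and acts as the cathode, so E°_cell = +1.92 − (+0.85) = 1.07 V.
Balancing electrons gives n = 2; the reaction quotient is Q = [Hg²⁺]·[Co²⁺]^2/[Co³⁺]^2 = 1310.
E = E° − (RT/nF) ln Q = 1.07 − (8.314×313)/(2×96500) × (7.178) = 1.070 − 0.097 = 0.973 V.

0.973 V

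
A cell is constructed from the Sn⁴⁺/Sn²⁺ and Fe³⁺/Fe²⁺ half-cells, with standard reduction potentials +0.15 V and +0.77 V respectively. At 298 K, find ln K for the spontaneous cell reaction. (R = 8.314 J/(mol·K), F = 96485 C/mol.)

ln K = 48.3

E°_cell = +0.77 − (+0.15) = 0.62 V, with n = 2 electrons transferred.
At equilibrium E = 0, so the Nernst equation gives ln K = nFE°/RT = (2)(96485)(0.62)/((8.314)(298)) = 48.29.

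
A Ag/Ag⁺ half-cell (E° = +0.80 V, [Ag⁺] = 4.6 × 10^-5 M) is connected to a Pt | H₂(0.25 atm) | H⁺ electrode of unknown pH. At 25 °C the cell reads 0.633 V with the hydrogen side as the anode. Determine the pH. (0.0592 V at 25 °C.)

E°_cell = 0.80 V and n = 2.
log Q = n(E° − E)/0.0592 = 2×(0.80 − 0.633)/0.0592 = 5.642.
With Q = [H⁺]^2 / ([Ag⁺]^2·P(H₂)), solving for [H⁺] gives log[H⁺] = -1.817, so pH = 1.82.

pH = 1.82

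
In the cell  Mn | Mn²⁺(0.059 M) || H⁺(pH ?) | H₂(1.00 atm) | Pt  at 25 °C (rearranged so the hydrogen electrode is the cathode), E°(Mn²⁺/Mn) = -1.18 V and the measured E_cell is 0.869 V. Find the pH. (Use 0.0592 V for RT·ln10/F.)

E°_cell = 1.18 V and n = 2.
log Q = n(E° − E)/0.0592 = 2×(1.18 − 0.869)/0.0592 = 10.507.
With Q = [Mn²⁺]·P(H₂) / [H⁺]^2, solving for [H⁺] gives log[H⁺] = -5.868, so pH = 5.87.

pH = 5.87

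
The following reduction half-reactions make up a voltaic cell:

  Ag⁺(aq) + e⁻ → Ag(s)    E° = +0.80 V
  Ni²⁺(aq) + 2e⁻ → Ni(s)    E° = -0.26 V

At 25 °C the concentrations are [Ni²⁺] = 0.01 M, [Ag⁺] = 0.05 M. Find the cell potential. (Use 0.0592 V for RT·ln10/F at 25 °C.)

The Ag⁺/Ag couple has the higher reduction potential and acts as the cathode, so E°_cell = +0.80 − (-0.26) = 1.06 V.
Balancing electrons gives n = 2; the reaction quotient is Q = [Ni²⁺]/[Ag⁺]^2 = 4.00.
At 25 °C, E = E° − (0.0592/n) log Q = 1.06 − (0.0592/2)(0.602) = 1.060 − 0.018 = 1.042 V.

1.04 V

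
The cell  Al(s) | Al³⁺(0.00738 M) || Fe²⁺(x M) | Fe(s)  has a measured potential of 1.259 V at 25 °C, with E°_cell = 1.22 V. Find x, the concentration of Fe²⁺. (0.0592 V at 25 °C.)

From the Nernst equation, log Q = n(E° − E)/0.0592 = 6(1.22 − 1.259)/0.0592 = -3.953, so Q = 1.12 × 10^-4.
With Q = [Al³⁺]^2/[Fe²⁺]^3 and the known concentrations, [Fe²⁺]^3 in the denominator gives [Fe²⁺] = 0.79 M.

0.79 M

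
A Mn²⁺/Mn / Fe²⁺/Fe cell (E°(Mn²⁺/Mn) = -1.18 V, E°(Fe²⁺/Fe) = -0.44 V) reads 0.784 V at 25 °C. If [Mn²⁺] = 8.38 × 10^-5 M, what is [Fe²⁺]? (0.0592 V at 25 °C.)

0.0026 M

From the Nernst equation, log Q = n(E° − E)/0.0592 = 2(0.74 − 0.784)/0.0592 = -1.486, so Q = 0.0326.
With Q = [Mn²⁺]/[Fe²⁺] and the known concentrations, [Fe²⁺] in the denominator gives [Fe²⁺] = 0.0026 M.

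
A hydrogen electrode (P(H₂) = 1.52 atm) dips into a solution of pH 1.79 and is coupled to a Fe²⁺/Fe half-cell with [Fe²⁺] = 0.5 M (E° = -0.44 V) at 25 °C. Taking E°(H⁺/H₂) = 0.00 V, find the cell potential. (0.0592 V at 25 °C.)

The hydrogen couple is the cathode, so E°_cell = 0.44 V; n = 2.
[H⁺] = 10^(−1.79) = 0.016 M, and Q = [Fe²⁺]·P(H₂) / [H⁺]^2 = 2890.
E = E° − (0.0592/2) log Q = 0.44 − (0.0592/2)(3.461) = 0.338 V.

0.34 V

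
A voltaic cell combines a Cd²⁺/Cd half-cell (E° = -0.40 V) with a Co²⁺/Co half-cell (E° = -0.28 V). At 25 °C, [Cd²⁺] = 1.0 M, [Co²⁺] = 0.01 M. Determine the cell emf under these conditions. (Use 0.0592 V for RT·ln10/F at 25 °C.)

0.061 V

The Co²⁺/Co couple has the higher reduction potential and acts as the cathode, so E°_cell = -0.28 − (-0.40) = 0.12 V.
Balancing electrons gives n = 2; the reaction quotient is Q = [Cd²⁺]/[Co²⁺] = 100.
At 25 °C, E = E° − (0.0592/n) log Q = 0.12 − (0.0592/2)(2.000) = 0.120 − 0.059 = 0.061 V.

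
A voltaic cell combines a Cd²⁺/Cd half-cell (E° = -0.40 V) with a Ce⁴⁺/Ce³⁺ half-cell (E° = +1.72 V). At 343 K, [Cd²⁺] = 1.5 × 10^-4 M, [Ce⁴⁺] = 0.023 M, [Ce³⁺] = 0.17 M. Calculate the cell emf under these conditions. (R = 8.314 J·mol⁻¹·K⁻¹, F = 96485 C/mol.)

2.19 V

The Ce⁴⁺/Ce³⁺ couple has the higher reduction potential and acts as the cathode, so E°_cell = +1.72 − (-0.40) = 2.12 V.
Balancing electrons gives n = 2; the reaction quotient is Q = [Cd²⁺]·[Ce³⁺]^2/[Ce⁴⁺]^2 = 0.00819.
E = E° − (RT/nF) ln Q = 2.12 − (8.314×343)/(2×96485) × (-4.804) = 2.120 + 0.071 = 2.191 V.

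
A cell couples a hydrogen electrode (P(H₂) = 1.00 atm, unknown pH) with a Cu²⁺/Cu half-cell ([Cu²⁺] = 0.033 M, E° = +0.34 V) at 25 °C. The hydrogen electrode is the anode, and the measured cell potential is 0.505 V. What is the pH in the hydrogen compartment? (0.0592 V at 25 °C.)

E°_cell = 0.34 V and n = 2.
log Q = n(E° − E)/0.0592 = 2×(0.34 − 0.505)/0.0592 = -5.574.
With Q = [H⁺]^2 / ([Cu²⁺]·P(H₂)), solving for [H⁺] gives log[H⁺] = -3.528, so pH = 3.53.

pH = 3.53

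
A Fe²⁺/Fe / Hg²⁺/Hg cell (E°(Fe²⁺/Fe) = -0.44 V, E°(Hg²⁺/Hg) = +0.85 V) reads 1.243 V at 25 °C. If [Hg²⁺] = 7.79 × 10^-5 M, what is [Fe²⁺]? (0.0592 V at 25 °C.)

From the Nernst equation, log Q = n(E° − E)/0.0592 = 2(1.29 − 1.243)/0.0592 = 1.588, so Q = 38.7.
With Q = [Fe²⁺]/[Hg²⁺] and the known concentrations, [Fe²⁺] in the numerator gives [Fe²⁺] = 0.003 M.

0.003 M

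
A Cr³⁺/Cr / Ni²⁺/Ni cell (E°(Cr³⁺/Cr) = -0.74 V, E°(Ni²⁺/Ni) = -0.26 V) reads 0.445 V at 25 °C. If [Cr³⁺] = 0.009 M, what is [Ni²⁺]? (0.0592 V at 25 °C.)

0.0028 M

From the Nernst equation, log Q = n(E° − E)/0.0592 = 6(0.48 − 0.445)/0.0592 = 3.547, so Q = 3530.
With Q = [Cr³⁺]^2/[Ni²⁺]^3 and the known concentrations, [Ni²⁺]^3 in the denominator gives [Ni²⁺] = 0.0028 M.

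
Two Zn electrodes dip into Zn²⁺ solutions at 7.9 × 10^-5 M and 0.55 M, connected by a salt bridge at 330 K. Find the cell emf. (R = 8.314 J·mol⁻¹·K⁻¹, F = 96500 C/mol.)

0.13 V

Both half-cells are Zn²⁺/Zn, so E°_cell = 0. The concentrated side is the cathode; the cell reaction moves Zn²⁺ from high to low concentration with n = 2.
Q = [Zn²⁺]_dilute/[Zn²⁺]_conc = 7.9 × 10^-5/0.55 = 1.44 × 10^-4.
E = 0 − (RT/nF) ln Q = −((8.314×330)/(2×96500))(-8.848) = 0.1258 V.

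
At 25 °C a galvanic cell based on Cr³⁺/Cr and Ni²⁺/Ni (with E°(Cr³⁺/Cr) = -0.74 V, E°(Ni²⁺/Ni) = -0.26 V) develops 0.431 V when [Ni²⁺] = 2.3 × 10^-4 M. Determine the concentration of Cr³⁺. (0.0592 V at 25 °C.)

From the Nernst equation, log Q = n(E° − E)/0.0592 = 6(0.48 − 0.431)/0.0592 = 4.966, so Q = 9.25 × 10^4.
With Q = [Cr³⁺]^2/[Ni²⁺]^3 and the known concentrations, [Cr³⁺]^2 in the numerator gives [Cr³⁺] = 0.0011 M.

0.0011 M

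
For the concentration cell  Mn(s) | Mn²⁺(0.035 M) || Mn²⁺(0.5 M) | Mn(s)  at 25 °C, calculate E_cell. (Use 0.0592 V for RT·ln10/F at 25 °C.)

0.034 V

Both half-cells are Mn²⁺/Mn, so E°_cell = 0. The concentrated side is the cathode; the cell reaction moves Mn²⁺ from high to low concentration with n = 2.
Q = [Mn²⁺]_dilute/[Mn²⁺]_conc = 0.035/0.5 = 0.0700.
E = 0 − (0.0592/2) log Q = −(0.0592/2)(-1.155) = 0.0342 V.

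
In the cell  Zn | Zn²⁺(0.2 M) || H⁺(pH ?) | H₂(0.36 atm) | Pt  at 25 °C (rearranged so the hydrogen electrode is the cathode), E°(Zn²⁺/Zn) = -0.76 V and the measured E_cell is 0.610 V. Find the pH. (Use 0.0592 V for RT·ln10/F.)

E°_cell = 0.76 V and n = 2.
log Q = n(E° − E)/0.0592 = 2×(0.76 − 0.610)/0.0592 = 5.068.
With Q = [Zn²⁺]·P(H₂) / [H⁺]^2, solving for [H⁺] gives log[H⁺] = -3.105, so pH = 3.11.

pH = 3.11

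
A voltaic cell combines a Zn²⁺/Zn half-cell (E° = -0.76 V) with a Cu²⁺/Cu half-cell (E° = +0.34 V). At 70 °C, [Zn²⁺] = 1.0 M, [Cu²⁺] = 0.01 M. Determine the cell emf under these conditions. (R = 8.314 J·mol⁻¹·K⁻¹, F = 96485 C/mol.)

The Cu²⁺/Cu couple has the higher reduction potential and acts as the cathode, so E°_cell = +0.34 − (-0.76) = 1.10 V.
Balancing electrons gives n = 2; the reaction quotient is Q = [Zn²⁺]/[Cu²⁺] = 100.
E = E° − (RT/nF) ln Q = 1.10 − (8.314×343)/(2×96485) × (4.605) = 1.100 − 0.068 = 1.032 V.

1.03 V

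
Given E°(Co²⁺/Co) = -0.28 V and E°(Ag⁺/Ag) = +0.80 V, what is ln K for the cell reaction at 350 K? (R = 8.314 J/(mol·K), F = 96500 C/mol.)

ln K = 71.6

E°_cell = +0.80 − (-0.28) = 1.08 V, with n = 2 electrons transferred.
At equilibrium E = 0, so the Nernst equation gives ln K = nFE°/RT = (2)(96500)(1.08)/((8.314)(350)) = 71.63.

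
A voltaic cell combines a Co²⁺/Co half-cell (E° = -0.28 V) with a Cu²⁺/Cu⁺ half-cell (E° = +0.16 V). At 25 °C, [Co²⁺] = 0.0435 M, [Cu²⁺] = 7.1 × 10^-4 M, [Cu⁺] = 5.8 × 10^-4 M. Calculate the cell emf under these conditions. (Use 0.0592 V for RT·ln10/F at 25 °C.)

0.485 V

The Cu²⁺/Cu⁺ couple has the higher reduction potential and acts as the cathode, so E°_cell = +0.16 − (-0.28) = 0.44 V.
Balancing electrons gives n = 2; the reaction quotient is Q = [Co²⁺]·[Cu⁺]^2/[Cu²⁺]^2 = 0.0290.
At 25 °C, E = E° − (0.0592/n) log Q = 0.44 − (0.0592/2)(-1.537) = 0.440 + 0.045 = 0.485 V.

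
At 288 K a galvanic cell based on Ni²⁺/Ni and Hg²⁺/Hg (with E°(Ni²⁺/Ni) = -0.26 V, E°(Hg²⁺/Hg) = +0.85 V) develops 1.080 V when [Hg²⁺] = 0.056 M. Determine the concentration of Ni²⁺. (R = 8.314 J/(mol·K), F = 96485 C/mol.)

From the Nernst equation, ln Q = nF(E° − E)/RT = 2×96485×(1.11 − 1.080)/(8.314×288) = 2.418, so Q = 11.2.
With Q = [Ni²⁺]/[Hg²⁺] and the known concentrations, [Ni²⁺] in the numerator gives [Ni²⁺] = 0.63 M.

0.63 M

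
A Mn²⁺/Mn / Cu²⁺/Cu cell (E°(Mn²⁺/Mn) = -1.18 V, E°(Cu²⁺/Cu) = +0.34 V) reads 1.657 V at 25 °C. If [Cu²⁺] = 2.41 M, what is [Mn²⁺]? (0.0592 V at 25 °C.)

From the Nernst equation, log Q = n(E° − E)/0.0592 = 2(1.52 − 1.657)/0.0592 = -4.628, so Q = 2.35 × 10^-5.
With Q = [Mn²⁺]/[Cu²⁺] and the known concentrations, [Mn²⁺] in the numerator gives [Mn²⁺] = 5.7 × 10^-5 M.

5.7 × 10^-5 M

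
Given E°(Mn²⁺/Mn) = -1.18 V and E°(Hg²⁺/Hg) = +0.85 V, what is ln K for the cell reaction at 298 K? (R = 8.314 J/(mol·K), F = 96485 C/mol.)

E°_cell = +0.85 − (-1.18) = 2.03 V, with n = 2 electrons transferred.
At equilibrium E = 0, so the Nernst equation gives ln K = nFE°/RT = (2)(96485)(2.03)/((8.314)(298)) = 158.11.

ln K = 158.1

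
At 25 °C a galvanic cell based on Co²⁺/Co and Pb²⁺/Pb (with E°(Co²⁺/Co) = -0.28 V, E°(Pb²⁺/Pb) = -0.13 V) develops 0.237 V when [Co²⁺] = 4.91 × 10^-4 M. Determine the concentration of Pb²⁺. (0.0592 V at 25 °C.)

0.43 M

From the Nernst equation, log Q = n(E° − E)/0.0592 = 2(0.15 − 0.237)/0.0592 = -2.939, so Q = 0.00115.
With Q = [Co²⁺]/[Pb²⁺] and the known concentrations, [Pb²⁺] in the denominator gives [Pb²⁺] = 0.43 M.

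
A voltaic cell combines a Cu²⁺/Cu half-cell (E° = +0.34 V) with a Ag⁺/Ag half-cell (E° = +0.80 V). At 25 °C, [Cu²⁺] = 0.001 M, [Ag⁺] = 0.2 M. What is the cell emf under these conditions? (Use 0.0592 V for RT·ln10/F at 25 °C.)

The Ag⁺/Ag couple has the higher reduction potential and acts as the cathode, so E°_cell = +0.80 − (+0.34) = 0.46 V.
Balancing electrons gives n = 2; the reaction quotient is Q = [Cu²⁺]/[Ag⁺]^2 = 0.0250.
At 25 °C, E = E° − (0.0592/n) log Q = 0.46 − (0.0592/2)(-1.602) = 0.460 + 0.047 = 0.507 V.

0.507 V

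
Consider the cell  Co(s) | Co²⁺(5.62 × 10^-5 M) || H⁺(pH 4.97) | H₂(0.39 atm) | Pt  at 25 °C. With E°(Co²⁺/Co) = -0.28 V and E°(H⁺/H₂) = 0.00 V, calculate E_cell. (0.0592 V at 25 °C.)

The hydrogen couple is the cathode, so E°_cell = 0.28 V; n = 2.
[H⁺] = 10^(−4.97) = 1.1 × 10^-5 M, and Q = [Co²⁺]·P(H₂) / [H⁺]^2 = 1.91 × 10^5.
E = E° − (0.0592/2) log Q = 0.28 − (0.0592/2)(5.281) = 0.124 V.

0.12 V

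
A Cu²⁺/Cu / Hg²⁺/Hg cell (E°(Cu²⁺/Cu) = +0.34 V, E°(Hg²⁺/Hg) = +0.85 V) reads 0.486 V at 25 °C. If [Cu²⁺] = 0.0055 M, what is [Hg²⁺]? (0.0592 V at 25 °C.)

From the Nernst equation, log Q = n(E° − E)/0.0592 = 2(0.51 − 0.486)/0.0592 = 0.811, so Q = 6.47.
With Q = [Cu²⁺]/[Hg²⁺] and the known concentrations, [Hg²⁺] in the denominator gives [Hg²⁺] = 8.5 × 10^-4 M.

8.5 × 10^-4 M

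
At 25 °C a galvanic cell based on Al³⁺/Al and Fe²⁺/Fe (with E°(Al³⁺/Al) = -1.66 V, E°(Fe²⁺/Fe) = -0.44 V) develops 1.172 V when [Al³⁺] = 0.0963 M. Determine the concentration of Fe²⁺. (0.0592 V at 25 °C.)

0.005 M

From the Nernst equation, log Q = n(E° − E)/0.0592 = 6(1.22 − 1.172)/0.0592 = 4.865, so Q = 7.33 × 10^4.
With Q = [Al³⁺]^2/[Fe²⁺]^3 and the known concentrations, [Fe²⁺]^3 in the denominator gives [Fe²⁺] = 0.005 M.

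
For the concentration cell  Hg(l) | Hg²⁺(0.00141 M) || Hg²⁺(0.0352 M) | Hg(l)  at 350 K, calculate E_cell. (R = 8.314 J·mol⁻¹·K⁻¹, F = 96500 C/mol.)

0.049 V

Both half-cells are Hg²⁺/Hg, so E°_cell = 0. The concentrated side is the cathode; the cell reaction moves Hg²⁺ from high to low concentration with n = 2.
Q = [Hg²⁺]_dilute/[Hg²⁺]_conc = 0.00141/0.0352 = 0.0401.
E = 0 − (RT/nF) ln Q = −((8.314×350)/(2×96500))(-3.217) = 0.0485 V.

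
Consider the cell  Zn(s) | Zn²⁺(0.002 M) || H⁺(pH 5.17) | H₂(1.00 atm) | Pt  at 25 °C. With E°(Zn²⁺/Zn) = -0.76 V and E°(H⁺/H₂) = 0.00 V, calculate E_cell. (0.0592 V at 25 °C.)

0.53 V

The hydrogen couple is the cathode, so E°_cell = 0.76 V; n = 2.
[H⁺] = 10^(−5.17) = 6.8 × 10^-6 M, and Q = [Zn²⁺]·P(H₂) / [H⁺]^2 = 4.38 × 10^7.
E = E° − (0.0592/2) log Q = 0.76 − (0.0592/2)(7.641) = 0.534 V.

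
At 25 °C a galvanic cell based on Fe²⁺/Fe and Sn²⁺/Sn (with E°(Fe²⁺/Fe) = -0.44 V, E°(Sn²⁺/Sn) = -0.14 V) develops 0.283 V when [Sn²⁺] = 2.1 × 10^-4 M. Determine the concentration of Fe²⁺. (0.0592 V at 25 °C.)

From the Nernst equation, log Q = n(E° − E)/0.0592 = 2(0.30 − 0.283)/0.0592 = 0.574, so Q = 3.75.
With Q = [Fe²⁺]/[Sn²⁺] and the known concentrations, [Fe²⁺] in the numerator gives [Fe²⁺] = 7.9 × 10^-4 M.

7.9 × 10^-4 M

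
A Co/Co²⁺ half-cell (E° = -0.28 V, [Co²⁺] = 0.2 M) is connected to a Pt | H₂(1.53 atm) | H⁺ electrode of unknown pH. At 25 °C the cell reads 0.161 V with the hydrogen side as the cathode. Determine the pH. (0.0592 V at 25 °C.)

E°_cell = 0.28 V and n = 2.
log Q = n(E° − E)/0.0592 = 2×(0.28 − 0.161)/0.0592 = 4.020.
With Q = [Co²⁺]·P(H₂) / [H⁺]^2, solving for [H⁺] gives log[H⁺] = -2.267, so pH = 2.27.

pH = 2.27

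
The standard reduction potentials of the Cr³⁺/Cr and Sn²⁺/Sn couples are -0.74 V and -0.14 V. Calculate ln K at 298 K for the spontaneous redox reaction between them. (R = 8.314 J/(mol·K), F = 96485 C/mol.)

E°_cell = -0.14 − (-0.74) = 0.60 V, with n = 6 electrons transferred.
At equilibrium E = 0, so the Nernst equation gives ln K = nFE°/RT = (6)(96485)(0.60)/((8.314)(298)) = 140.20.

ln K = 140.2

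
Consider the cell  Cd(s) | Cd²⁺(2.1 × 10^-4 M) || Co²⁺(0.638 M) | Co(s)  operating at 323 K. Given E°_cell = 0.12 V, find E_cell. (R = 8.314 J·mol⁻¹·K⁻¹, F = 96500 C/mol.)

0.232 V

Balancing electrons gives n = 2; the reaction quotient is Q = [Cd²⁺]/[Co²⁺] = 3.29 × 10^-4.
E = E° − (RT/nF) ln Q = 0.12 − (8.314×323)/(2×96500) × (-8.019) = 0.120 + 0.112 = 0.232 V.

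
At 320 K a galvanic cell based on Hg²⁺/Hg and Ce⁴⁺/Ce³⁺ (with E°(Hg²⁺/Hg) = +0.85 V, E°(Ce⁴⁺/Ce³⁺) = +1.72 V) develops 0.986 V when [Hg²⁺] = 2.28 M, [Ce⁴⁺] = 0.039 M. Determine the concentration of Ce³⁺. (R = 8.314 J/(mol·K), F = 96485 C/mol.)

3.8 × 10^-4 M

From the Nernst equation, ln Q = nF(E° − E)/RT = 2×96485×(0.87 − 0.986)/(8.314×320) = -8.414, so Q = 2.22 × 10^-4.
With Q = [Hg²⁺]·[Ce³⁺]^2/[Ce⁴⁺]^2 and the known concentrations, [Ce³⁺]^2 in the numerator gives [Ce³⁺] = 3.8 × 10^-4 M.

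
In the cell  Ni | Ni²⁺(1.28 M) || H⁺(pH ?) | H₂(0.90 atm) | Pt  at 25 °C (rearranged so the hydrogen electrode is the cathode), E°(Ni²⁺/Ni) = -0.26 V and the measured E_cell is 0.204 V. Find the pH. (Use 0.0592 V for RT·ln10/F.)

E°_cell = 0.26 V and n = 2.
log Q = n(E° − E)/0.0592 = 2×(0.26 − 0.204)/0.0592 = 1.892.
With Q = [Ni²⁺]·P(H₂) / [H⁺]^2, solving for [H⁺] gives log[H⁺] = -0.915, so pH = 0.92.

pH = 0.92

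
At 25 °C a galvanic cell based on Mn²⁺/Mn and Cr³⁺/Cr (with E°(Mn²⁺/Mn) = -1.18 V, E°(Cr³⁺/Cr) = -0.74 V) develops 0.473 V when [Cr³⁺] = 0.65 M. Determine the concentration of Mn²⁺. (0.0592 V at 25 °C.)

0.058 M

From the Nernst equation, log Q = n(E° − E)/0.0592 = 6(0.44 − 0.473)/0.0592 = -3.345, so Q = 4.52 × 10^-4.
With Q = [Mn²⁺]^3/[Cr³⁺]^2 and the known concentrations, [Mn²⁺]^3 in the numerator gives [Mn²⁺] = 0.058 M.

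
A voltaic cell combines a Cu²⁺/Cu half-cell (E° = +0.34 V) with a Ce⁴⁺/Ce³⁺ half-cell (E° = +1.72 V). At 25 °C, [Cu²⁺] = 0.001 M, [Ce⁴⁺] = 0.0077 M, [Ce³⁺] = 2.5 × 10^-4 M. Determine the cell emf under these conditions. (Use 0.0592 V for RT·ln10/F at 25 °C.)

The Ce⁴⁺/Ce³⁺ couple has the higher reduction potential and acts as the cathode, so E°_cell = +1.72 − (+0.34) = 1.38 V.
Balancing electrons gives n = 2; the reaction quotient is Q = [Cu²⁺]·[Ce³⁺]^2/[Ce⁴⁺]^2 = 1.05 × 10^-6.
At 25 °C, E = E° − (0.0592/n) log Q = 1.38 − (0.0592/2)(-5.977) = 1.380 + 0.177 = 1.557 V.

1.56 V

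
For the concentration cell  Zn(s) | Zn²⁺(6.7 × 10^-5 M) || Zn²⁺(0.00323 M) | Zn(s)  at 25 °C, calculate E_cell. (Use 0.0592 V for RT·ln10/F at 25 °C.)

0.050 V

Both half-cells are Zn²⁺/Zn, so E°_cell = 0. The concentrated side is the cathode; the cell reaction moves Zn²⁺ from high to low concentration with n = 2.
Q = [Zn²⁺]_dilute/[Zn²⁺]_conc = 6.7 × 10^-5/0.00323 = 0.0207.
E = 0 − (0.0592/2) log Q = −(0.0592/2)(-1.683) = 0.0498 V.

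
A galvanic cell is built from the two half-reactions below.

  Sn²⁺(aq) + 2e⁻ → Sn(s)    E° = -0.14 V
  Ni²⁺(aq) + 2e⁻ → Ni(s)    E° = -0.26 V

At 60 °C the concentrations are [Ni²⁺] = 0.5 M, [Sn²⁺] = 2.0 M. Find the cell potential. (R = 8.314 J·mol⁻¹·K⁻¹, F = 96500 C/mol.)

The Sn²⁺/Sn couple has the higher reduction potential and acts as the cathode, so E°_cell = -0.14 − (-0.26) = 0.12 V.
Balancing electrons gives n = 2; the reaction quotient is Q = [Ni²⁺]/[Sn²⁺] = 0.250.
E = E° − (RT/nF) ln Q = 0.12 − (8.314×333)/(2×96500) × (-1.386) = 0.120 + 0.020 = 0.140 V.

0.140 V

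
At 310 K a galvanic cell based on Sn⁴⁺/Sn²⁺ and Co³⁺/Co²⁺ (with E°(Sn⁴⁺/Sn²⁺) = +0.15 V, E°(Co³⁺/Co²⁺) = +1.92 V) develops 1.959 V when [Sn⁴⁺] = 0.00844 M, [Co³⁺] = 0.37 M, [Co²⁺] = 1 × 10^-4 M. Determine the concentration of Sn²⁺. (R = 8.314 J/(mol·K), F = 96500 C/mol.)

From the Nernst equation, ln Q = nF(E° − E)/RT = 2×96500×(1.77 − 1.959)/(8.314×310) = -14.153, so Q = 7.14 × 10^-7.
With Q = [Sn⁴⁺]·[Co²⁺]^2/([Sn²⁺]·[Co³⁺]^2) and the known concentrations, [Sn²⁺] in the denominator gives [Sn²⁺] = 8.6 × 10^-4 M.

8.6 × 10^-4 M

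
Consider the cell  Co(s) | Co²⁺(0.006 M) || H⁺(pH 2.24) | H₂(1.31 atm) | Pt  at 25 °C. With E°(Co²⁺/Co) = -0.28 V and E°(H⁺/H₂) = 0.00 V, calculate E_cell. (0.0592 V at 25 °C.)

0.21 V

The hydrogen couple is the cathode, so E°_cell = 0.28 V; n = 2.
[H⁺] = 10^(−2.24) = 0.0058 M, and Q = [Co²⁺]·P(H₂) / [H⁺]^2 = 237.
E = E° − (0.0592/2) log Q = 0.28 − (0.0592/2)(2.375) = 0.210 V.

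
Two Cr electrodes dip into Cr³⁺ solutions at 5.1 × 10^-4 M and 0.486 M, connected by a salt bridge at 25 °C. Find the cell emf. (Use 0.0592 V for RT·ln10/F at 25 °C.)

Both half-cells are Cr³⁺/Cr, so E°_cell = 0. The concentrated side is the cathode; the cell reaction moves Cr³⁺ from high to low concentration with n = 3.
Q = [Cr³⁺]_dilute/[Cr³⁺]_conc = 5.1 × 10^-4/0.486 = 0.00105.
E = 0 − (0.0592/3) log Q = −(0.0592/3)(-2.979) = 0.0588 V.

0.059 V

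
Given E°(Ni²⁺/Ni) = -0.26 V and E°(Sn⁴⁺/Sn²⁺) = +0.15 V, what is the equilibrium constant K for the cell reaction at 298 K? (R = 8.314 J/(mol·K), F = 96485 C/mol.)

7.4 × 10^13

E°_cell = +0.15 − (-0.26) = 0.41 V, with n = 2 electrons transferred.
At equilibrium E = 0, so the Nernst equation gives ln K = nFE°/RT = (2)(96485)(0.41)/((8.314)(298)) = 31.93.
K = e^31.93 = 7.4 × 10^13.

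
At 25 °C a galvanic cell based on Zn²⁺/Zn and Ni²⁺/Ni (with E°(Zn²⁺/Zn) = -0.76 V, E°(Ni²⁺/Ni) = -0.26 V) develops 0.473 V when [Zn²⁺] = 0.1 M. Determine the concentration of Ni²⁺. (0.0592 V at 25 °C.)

From the Nernst equation, log Q = n(E° − E)/0.0592 = 2(0.50 − 0.473)/0.0592 = 0.912, so Q = 8.17.
With Q = [Zn²⁺]/[Ni²⁺] and the known concentrations, [Ni²⁺] in the denominator gives [Ni²⁺] = 0.012 M.

0.012 M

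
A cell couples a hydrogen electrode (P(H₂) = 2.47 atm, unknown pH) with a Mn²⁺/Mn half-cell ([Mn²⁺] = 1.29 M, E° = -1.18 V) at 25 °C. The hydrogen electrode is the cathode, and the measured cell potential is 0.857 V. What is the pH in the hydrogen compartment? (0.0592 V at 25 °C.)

pH = 5.20

E°_cell = 1.18 V and n = 2.
log Q = n(E° − E)/0.0592 = 2×(1.18 − 0.857)/0.0592 = 10.912.
With Q = [Mn²⁺]·P(H₂) / [H⁺]^2, solving for [H⁺] gives log[H⁺] = -5.204, so pH = 5.20.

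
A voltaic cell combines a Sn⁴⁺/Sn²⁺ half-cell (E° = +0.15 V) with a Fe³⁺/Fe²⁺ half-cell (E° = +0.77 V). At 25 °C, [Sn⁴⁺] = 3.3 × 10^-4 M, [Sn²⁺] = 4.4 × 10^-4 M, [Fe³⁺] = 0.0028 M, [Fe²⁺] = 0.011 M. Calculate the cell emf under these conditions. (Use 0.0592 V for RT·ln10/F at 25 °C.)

0.589 V

The Fe³⁺/Fe²⁺ couple has the higher reduction potential and acts as the cathode, so E°_cell = +0.77 − (+0.15) = 0.62 V.
Balancing electrons gives n = 2; the reaction quotient is Q = [Sn⁴⁺]·[Fe²⁺]^2/([Sn²⁺]·[Fe³⁺]^2) = 11.6.
At 25 °C, E = E° − (0.0592/n) log Q = 0.62 − (0.0592/2)(1.064) = 0.620 − 0.031 = 0.589 V.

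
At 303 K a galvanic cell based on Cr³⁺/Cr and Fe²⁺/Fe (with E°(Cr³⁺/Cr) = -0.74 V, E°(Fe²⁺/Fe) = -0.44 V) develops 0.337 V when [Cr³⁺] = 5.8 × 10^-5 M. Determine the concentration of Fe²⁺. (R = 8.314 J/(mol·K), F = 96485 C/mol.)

0.025 M

From the Nernst equation, ln Q = nF(E° − E)/RT = 6×96485×(0.30 − 0.337)/(8.314×303) = -8.503, so Q = 2.03 × 10^-4.
With Q = [Cr³⁺]^2/[Fe²⁺]^3 and the known concentrations, [Fe²⁺]^3 in the denominator gives [Fe²⁺] = 0.025 M.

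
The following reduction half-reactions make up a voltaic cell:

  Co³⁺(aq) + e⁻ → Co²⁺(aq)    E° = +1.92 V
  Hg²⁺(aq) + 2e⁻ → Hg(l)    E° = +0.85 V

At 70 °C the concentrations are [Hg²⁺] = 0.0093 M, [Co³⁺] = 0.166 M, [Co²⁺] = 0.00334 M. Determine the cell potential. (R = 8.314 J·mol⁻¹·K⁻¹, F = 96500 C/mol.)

1.25 V

The Co³⁺/Co²⁺ couple has the higher reduction potential and acts as the cathode, so E°_cell = +1.92 − (+0.85) = 1.07 V.
Balancing electrons gives n = 2; the reaction quotient is Q = [Hg²⁺]·[Co²⁺]^2/[Co³⁺]^2 = 3.76 × 10^-6.
E = E° − (RT/nF) ln Q = 1.07 − (8.314×343)/(2×96500) × (-12.490) = 1.070 + 0.185 = 1.255 V.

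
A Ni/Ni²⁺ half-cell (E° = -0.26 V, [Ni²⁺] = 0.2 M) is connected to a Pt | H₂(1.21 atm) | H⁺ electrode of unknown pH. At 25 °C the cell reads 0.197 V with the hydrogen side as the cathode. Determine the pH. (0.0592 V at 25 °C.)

E°_cell = 0.26 V and n = 2.
log Q = n(E° − E)/0.0592 = 2×(0.26 − 0.197)/0.0592 = 2.128.
With Q = [Ni²⁺]·P(H₂) / [H⁺]^2, solving for [H⁺] gives log[H⁺] = -1.372, so pH = 1.37.

pH = 1.37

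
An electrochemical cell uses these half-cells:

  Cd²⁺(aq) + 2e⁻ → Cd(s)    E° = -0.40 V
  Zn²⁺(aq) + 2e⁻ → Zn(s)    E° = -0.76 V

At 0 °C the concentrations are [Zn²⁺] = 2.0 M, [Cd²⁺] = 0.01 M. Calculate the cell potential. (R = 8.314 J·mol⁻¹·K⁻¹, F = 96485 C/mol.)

The Cd²⁺/Cd couple has the higher reduction potential and acts as the cathode, so E°_cell = -0.40 − (-0.76) = 0.36 V.
Balancing electrons gives n = 2; the reaction quotient is Q = [Zn²⁺]/[Cd²⁺] = 200.
E = E° − (RT/nF) ln Q = 0.36 − (8.314×273)/(2×96485) × (5.298) = 0.360 − 0.062 = 0.298 V.

0.298 V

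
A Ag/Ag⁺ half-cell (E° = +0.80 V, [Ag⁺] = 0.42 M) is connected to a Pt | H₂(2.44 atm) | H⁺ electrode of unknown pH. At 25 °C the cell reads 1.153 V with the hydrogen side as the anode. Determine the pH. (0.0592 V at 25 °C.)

E°_cell = 0.80 V and n = 2.
log Q = n(E° − E)/0.0592 = 2×(0.80 − 1.153)/0.0592 = -11.926.
With Q = [H⁺]^2 / ([Ag⁺]^2·P(H₂)), solving for [H⁺] gives log[H⁺] = -6.146, so pH = 6.15.

pH = 6.15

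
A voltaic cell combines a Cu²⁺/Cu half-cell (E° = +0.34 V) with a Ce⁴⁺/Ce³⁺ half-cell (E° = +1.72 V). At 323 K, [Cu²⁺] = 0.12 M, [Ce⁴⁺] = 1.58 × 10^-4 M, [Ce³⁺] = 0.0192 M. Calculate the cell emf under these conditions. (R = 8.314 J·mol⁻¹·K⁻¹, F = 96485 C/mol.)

The Ce⁴⁺/Ce³⁺ couple has the higher reduction potential and acts as the cathode, so E°_cell = +1.72 − (+0.34) = 1.38 V.
Balancing electrons gives n = 2; the reaction quotient is Q = [Cu²⁺]·[Ce³⁺]^2/[Ce⁴⁺]^2 = 1770.
E = E° − (RT/nF) ln Q = 1.38 − (8.314×323)/(2×96485) × (7.480) = 1.380 − 0.104 = 1.276 V.

1.28 V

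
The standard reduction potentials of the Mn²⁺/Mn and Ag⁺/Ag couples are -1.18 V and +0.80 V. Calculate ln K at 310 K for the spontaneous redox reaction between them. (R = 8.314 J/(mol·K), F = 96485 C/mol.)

ln K = 148.2

E°_cell = +0.80 − (-1.18) = 1.98 V, with n = 2 electrons transferred.
At equilibrium E = 0, so the Nernst equation gives ln K = nFE°/RT = (2)(96485)(1.98)/((8.314)(310)) = 148.25.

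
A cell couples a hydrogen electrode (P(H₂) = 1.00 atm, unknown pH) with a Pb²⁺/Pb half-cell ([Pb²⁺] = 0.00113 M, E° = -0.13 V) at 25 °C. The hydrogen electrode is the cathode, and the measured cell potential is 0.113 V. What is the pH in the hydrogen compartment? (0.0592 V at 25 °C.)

pH = 1.76

E°_cell = 0.13 V and n = 2.
log Q = n(E° − E)/0.0592 = 2×(0.13 − 0.113)/0.0592 = 0.574.
With Q = [Pb²⁺]·P(H₂) / [H⁺]^2, solving for [H⁺] gives log[H⁺] = -1.761, so pH = 1.76.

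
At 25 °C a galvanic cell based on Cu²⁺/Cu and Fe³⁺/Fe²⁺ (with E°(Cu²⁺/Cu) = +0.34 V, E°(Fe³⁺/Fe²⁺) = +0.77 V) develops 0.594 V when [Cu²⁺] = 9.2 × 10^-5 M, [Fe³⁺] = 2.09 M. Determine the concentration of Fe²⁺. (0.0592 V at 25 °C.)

From the Nernst equation, log Q = n(E° − E)/0.0592 = 2(0.43 − 0.594)/0.0592 = -5.541, so Q = 2.88 × 10^-6.
With Q = [Cu²⁺]·[Fe²⁺]^2/[Fe³⁺]^2 and the known concentrations, [Fe²⁺]^2 in the numerator gives [Fe²⁺] = 0.37 M.

0.37 M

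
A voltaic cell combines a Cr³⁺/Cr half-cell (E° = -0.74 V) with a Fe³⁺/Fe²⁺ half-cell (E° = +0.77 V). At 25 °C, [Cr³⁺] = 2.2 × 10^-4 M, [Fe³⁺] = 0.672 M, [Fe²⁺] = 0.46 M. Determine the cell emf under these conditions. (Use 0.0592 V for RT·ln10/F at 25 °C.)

1.59 V

The Fe³⁺/Fe²⁺ couple has the higher reduction potential and acts as the cathode, so E°_cell = +0.77 − (-0.74) = 1.51 V.
Balancing electrons gives n = 3; the reaction quotient is Q = [Cr³⁺]·[Fe²⁺]^3/[Fe³⁺]^3 = 7.06 × 10^-5.
At 25 °C, E = E° − (0.0592/n) log Q = 1.51 − (0.0592/3)(-4.151) = 1.510 + 0.082 = 1.592 V.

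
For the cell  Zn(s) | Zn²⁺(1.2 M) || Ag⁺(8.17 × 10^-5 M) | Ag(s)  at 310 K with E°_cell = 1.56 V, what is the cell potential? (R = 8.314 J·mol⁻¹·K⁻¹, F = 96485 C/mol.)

Balancing electrons gives n = 2; the reaction quotient is Q = [Zn²⁺]/[Ag⁺]^2 = 1.8 × 10^8.
E = E° − (RT/nF) ln Q = 1.56 − (8.314×310)/(2×96485) × (19.007) = 1.560 − 0.254 = 1.306 V.

1.31 V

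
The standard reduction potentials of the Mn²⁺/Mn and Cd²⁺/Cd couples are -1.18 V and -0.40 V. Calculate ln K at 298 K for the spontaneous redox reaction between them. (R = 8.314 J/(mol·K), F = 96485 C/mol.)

ln K = 60.8

E°_cell = -0.40 − (-1.18) = 0.78 V, with n = 2 electrons transferred.
At equilibrium E = 0, so the Nernst equation gives ln K = nFE°/RT = (2)(96485)(0.78)/((8.314)(298)) = 60.75.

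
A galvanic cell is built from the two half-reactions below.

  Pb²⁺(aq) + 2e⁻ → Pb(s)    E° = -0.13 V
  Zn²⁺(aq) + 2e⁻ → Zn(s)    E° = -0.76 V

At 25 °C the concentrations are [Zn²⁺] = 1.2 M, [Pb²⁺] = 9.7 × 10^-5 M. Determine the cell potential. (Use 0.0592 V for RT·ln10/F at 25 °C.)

The Pb²⁺/Pb couple has the higher reduction potential and acts as the cathode, so E°_cell = -0.13 − (-0.76) = 0.63 V.
Balancing electrons gives n = 2; the reaction quotient is Q = [Zn²⁺]/[Pb²⁺] = 1.24 × 10^4.
At 25 °C, E = E° − (0.0592/n) log Q = 0.63 − (0.0592/2)(4.092) = 0.630 − 0.121 = 0.509 V.

0.509 V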